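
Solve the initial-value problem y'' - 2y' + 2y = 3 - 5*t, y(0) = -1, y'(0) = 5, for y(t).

y = -1 - 5*t/2 + 15*exp(t)*sin(t)/2

Characteristic equation r² - 2r + 2 = 0 has discriminant (-2)² - 4·(2) = -4 < 0, so r = 1 ± i.
Hence y_h = C1*cos(t)*exp(t) + C2*exp(t)*sin(t).
For the particular solution try y_p = A0 + A1*t. Substituting and matching coefficients of each power of t gives A0 = -1, A1 = -5/2, so y_p = -1 - 5*t/2.
General solution: y = -1 - 5*t/2 + C1*cos(t)*exp(t) + C2*exp(t)*sin(t).
Apply the initial conditions: y(0) = -1 + C1 = -1 and y'(0) = -5/2 + C1 + C2 = 5. Solving gives C1 = 0, C2 = 15/2.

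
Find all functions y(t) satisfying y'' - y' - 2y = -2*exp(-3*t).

Characteristic equation r² - r - 2 = 0 factors as (r + 1)(r - 2) = 0, so r = -1, 2.
Hence y_h = C1*exp(-t) + C2*exp(2*t).
Try y_p = A*exp(-3*t). Substituting into the equation and dividing by exp(-3*t) gives A = -1/5, so y_p = -exp(-3*t)/5.

y = -exp(-3*t)/5 + C1*exp(-t) + C2*exp(2*t)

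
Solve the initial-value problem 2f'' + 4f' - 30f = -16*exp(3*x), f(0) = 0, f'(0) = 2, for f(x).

f = -3*exp(-5*x)/8 + 3*exp(3*x)/8 - x*exp(3*x)

Divide through by 2: f'' + 2f' - 15f = -8*exp(3*x).
Characteristic equation r² + 2r - 15 = 0 factors as (r - 3)(r + 5) = 0, so r = 3, -5.
Hence f_h = C1*exp(3*x) + C2*exp(-5*x).
Since exp(3*x) solves the homogeneous equation (r = 3 is a root of multiplicity 1), multiply the trial by x. Try f_p = A*x*exp(3*x). Substituting into the equation and dividing by exp(3*x) gives A = -1, so f_p = -x*exp(3*x).
General solution: f = C1*exp(3*x) + C2*exp(-5*x) - x*exp(3*x).
Apply the initial conditions: f(0) = C1 + C2 = 0 and f'(0) = -1 - 5*C2 + 3*C1 = 2. Solving gives C1 = 3/8, C2 = -3/8.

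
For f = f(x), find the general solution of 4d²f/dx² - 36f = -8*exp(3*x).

f = C1*exp(-3*x) + C2*exp(3*x) - x*exp(3*x)/3

Divide through by 4: f'' - 9f = -2*exp(3*x).
Characteristic equation r² - 9 = 0 factors as (r + 3)(r - 3) = 0, so r = -3, 3.
Hence f_h = C1*exp(-3*x) + C2*exp(3*x).
Since exp(3*x) solves the homogeneous equation (r = 3 is a root of multiplicity 1), multiply the trial by x. Try f_p = A*x*exp(3*x). Substituting into the equation and dividing by exp(3*x) gives A = -1/3, so f_p = -x*exp(3*x)/3.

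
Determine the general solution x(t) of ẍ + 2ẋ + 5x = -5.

Characteristic equation r² + 2r + 5 = 0 has discriminant (2)² - 4·(5) = -16 < 0, so r = -1 ± 2i.
Hence x_h = C1*cos(2*t)*exp(-t) + C2*exp(-t)*sin(2*t).
For the particular solution try x_p = A0. Substituting and matching coefficients of each power of t gives A0 = -1, so x_p = -1.

x = -1 + C1*cos(2*t)*exp(-t) + C2*exp(-t)*sin(2*t)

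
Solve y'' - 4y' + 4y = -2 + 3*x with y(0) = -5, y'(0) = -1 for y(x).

y = 1/4 - 21*exp(2*x)/4 + 3*x/4 + 35*x*exp(2*x)/4

Characteristic equation r² - 4r + 4 = 0 has discriminant (-4)² - 4·(4) = 0, so r = 2 is a repeated root.
Hence y_h = (C1 + C2*x)*exp(2*x).
For the particular solution try y_p = A0 + A1*x. Substituting and matching coefficients of each power of x gives A0 = 1/4, A1 = 3/4, so y_p = 1/4 + 3*x/4.
General solution: y = 1/4 + 3*x/4 + C1*exp(2*x) + C2*x*exp(2*x).
Apply the initial conditions: y(0) = 1/4 + C1 = -5 and y'(0) = 3/4 + C2 + 2*C1 = -1. Solving gives C1 = -21/4, C2 = 35/4.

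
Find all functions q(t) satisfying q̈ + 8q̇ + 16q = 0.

Characteristic equation r² + 8r + 16 = 0 has discriminant (8)² - 4·(16) = 0, so r = -4 is a repeated root.
Hence q_h = (C1 + C2*t)*exp(-4*t).

q = C1*exp(-4*t) + C2*t*exp(-4*t)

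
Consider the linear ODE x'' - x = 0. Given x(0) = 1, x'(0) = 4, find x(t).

x = -3*exp(-t)/2 + 5*exp(t)/2

Characteristic equation r² - 1 = 0 factors as (r - 1)(r + 1) = 0, so r = 1, -1.
Hence x_h = C1*exp(t) + C2*exp(-t).
Apply the initial conditions: x(0) = C1 + C2 = 1 and x'(0) = C1 - C2 = 4. Solving gives C1 = 5/2, C2 = -3/2.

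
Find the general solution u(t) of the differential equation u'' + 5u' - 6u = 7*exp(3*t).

Characteristic equation r² + 5r - 6 = 0 factors as (r + 6)(r - 1) = 0, so r = -6, 1.
Hence u_h = C1*exp(-6*t) + C2*exp(t).
Try u_p = A*exp(3*t). Substituting into the equation and dividing by exp(3*t) gives A = 7/18, so u_p = 7*exp(3*t)/18.

u = 7*exp(3*t)/18 + C1*exp(-6*t) + C2*exp(t)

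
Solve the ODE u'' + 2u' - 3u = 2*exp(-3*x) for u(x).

Characteristic equation r² + 2r - 3 = 0 factors as (r + 3)(r - 1) = 0, so r = -3, 1.
Hence u_h = C1*exp(-3*x) + C2*exp(x).
Since exp(-3*x) solves the homogeneous equation (r = -3 is a root of multiplicity 1), multiply the trial by x. Try u_p = A*x*exp(-3*x). Substituting into the equation and dividing by exp(-3*x) gives A = -1/2, so u_p = -x*exp(-3*x)/2.

u = C1*exp(-3*x) + C2*exp(x) - x*exp(-3*x)/2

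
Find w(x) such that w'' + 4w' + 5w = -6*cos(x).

Characteristic equation r² + 4r + 5 = 0 has discriminant (4)² - 4·(5) = -4 < 0, so r = -2 ± i.
Hence w_h = C1*cos(x)*exp(-2*x) + C2*exp(-2*x)*sin(x).
Try w_p = A*cos(x) + B*sin(x). Substituting and equating the coefficients of cos(x) and sin(x) gives A = -3/4, B = -3/4, so w_p = -3*cos(x)/4 - 3*sin(x)/4.

w = -3*cos(x)/4 - 3*sin(x)/4 + C1*cos(x)*exp(-2*x) + C2*exp(-2*x)*sin(x)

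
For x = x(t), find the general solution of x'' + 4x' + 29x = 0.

Characteristic equation r² + 4r + 29 = 0 has discriminant (4)² - 4·(29) = -100 < 0, so r = -2 ± 5i.
Hence x_h = C1*cos(5*t)*exp(-2*t) + C2*exp(-2*t)*sin(5*t).

x = C1*cos(5*t)*exp(-2*t) + C2*exp(-2*t)*sin(5*t)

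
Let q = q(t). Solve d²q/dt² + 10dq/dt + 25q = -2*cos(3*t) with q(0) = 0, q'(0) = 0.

q = -15*sin(3*t)/289 - 8*cos(3*t)/289 + 8*exp(-5*t)/289 + 5*t*exp(-5*t)/17

Characteristic equation r² + 10r + 25 = 0 has discriminant (10)² - 4·(25) = 0, so r = -5 is a repeated root.
Hence q_h = (C1 + C2*t)*exp(-5*t).
Try q_p = A*cos(3*t) + B*sin(3*t). Substituting and equating the coefficients of cos(3t) and sin(3t) gives A = -8/289, B = -15/289, so q_p = -15*sin(3*t)/289 - 8*cos(3*t)/289.
General solution: q = -15*sin(3*t)/289 - 8*cos(3*t)/289 + C1*exp(-5*t) + C2*t*exp(-5*t).
Apply the initial conditions: q(0) = -8/289 + C1 = 0 and q'(0) = -45/289 + C2 - 5*C1 = 0. Solving gives C1 = 8/289, C2 = 5/17.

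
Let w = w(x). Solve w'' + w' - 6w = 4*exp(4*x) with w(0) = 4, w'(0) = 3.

w = 2*exp(4*x)/7 + 13*exp(2*x)/5 + 39*exp(-3*x)/35

Characteristic equation r² + r - 6 = 0 factors as (r - 2)(r + 3) = 0, so r = 2, -3.
Hence w_h = C1*exp(2*x) + C2*exp(-3*x).
Try w_p = A*exp(4*x). Substituting into the equation and dividing by exp(4*x) gives A = 2/7, so w_p = 2*exp(4*x)/7.
General solution: w = 2*exp(4*x)/7 + C1*exp(2*x) + C2*exp(-3*x).
Apply the initial conditions: w(0) = 2/7 + C1 + C2 = 4 and w'(0) = 8/7 - 3*C2 + 2*C1 = 3. Solving gives C1 = 13/5, C2 = 39/35.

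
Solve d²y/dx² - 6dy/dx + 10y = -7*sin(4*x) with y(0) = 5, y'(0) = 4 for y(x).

Characteristic equation r² - 6r + 10 = 0 has discriminant (-6)² - 4·(10) = -4 < 0, so r = 3 ± i.
Hence y_h = C1*cos(x)*exp(3*x) + C2*exp(3*x)*sin(x).
Try y_p = A*cos(4*x) + B*sin(4*x). Substituting and equating the coefficients of cos(4x) and sin(4x) gives A = -14/51, B = 7/102, so y_p = -14*cos(4*x)/51 + 7*sin(4*x)/102.
General solution: y = -14*cos(4*x)/51 + 7*sin(4*x)/102 + C1*cos(x)*exp(3*x) + C2*exp(3*x)*sin(x).
Apply the initial conditions: y(0) = -14/51 + C1 = 5 and y'(0) = 14/51 + C2 + 3*C1 = 4. Solving gives C1 = 269/51, C2 = -617/51.

y = -14*cos(4*x)/51 + 7*sin(4*x)/102 - 617*exp(3*x)*sin(x)/51 + 269*cos(x)*exp(3*x)/51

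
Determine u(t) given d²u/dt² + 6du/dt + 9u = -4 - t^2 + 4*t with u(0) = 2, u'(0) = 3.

u = -22/27 - t**2/9 + 16*t/27 + 76*exp(-3*t)/27 + 293*t*exp(-3*t)/27

Characteristic equation r² + 6r + 9 = 0 has discriminant (6)² - 4·(9) = 0, so r = -3 is a repeated root.
Hence u_h = (C1 + C2*t)*exp(-3*t).
For the particular solution try u_p = A0 + A1*t + A2*t^2. Substituting and matching coefficients of each power of t gives A0 = -22/27, A1 = 16/27, A2 = -1/9, so u_p = -22/27 - t^2/9 + 16*t/27.
General solution: u = -22/27 - t^2/9 + 16*t/27 + C1*exp(-3*t) + C2*t*exp(-3*t).
Apply the initial conditions: u(0) = -22/27 + C1 = 2 and u'(0) = 16/27 + C2 - 3*C1 = 3. Solving gives C1 = 76/27, C2 = 293/27.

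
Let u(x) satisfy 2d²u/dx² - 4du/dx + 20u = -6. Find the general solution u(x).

u = -3/10 + C1*cos(3*x)*exp(x) + C2*exp(x)*sin(3*x)

Divide through by 2: u'' - 2u' + 10u = -3.
Characteristic equation r² - 2r + 10 = 0 has discriminant (-2)² - 4·(10) = -36 < 0, so r = 1 ± 3i.
Hence u_h = C1*cos(3*x)*exp(x) + C2*exp(x)*sin(3*x).
For the particular solution try u_p = A0. Substituting and matching coefficients of each power of x gives A0 = -3/10, so u_p = -3/10.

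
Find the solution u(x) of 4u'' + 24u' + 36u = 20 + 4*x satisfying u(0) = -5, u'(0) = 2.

Divide through by 4: u'' + 6u' + 9u = 5 + x.
Characteristic equation r² + 6r + 9 = 0 has discriminant (6)² - 4·(9) = 0, so r = -3 is a repeated root.
Hence u_h = (C1 + C2*x)*exp(-3*x).
For the particular solution try u_p = A0 + A1*x. Substituting and matching coefficients of each power of x gives A0 = 13/27, A1 = 1/9, so u_p = 13/27 + x/9.
General solution: u = 13/27 + x/9 + C1*exp(-3*x) + C2*x*exp(-3*x).
Apply the initial conditions: u(0) = 13/27 + C1 = -5 and u'(0) = 1/9 + C2 - 3*C1 = 2. Solving gives C1 = -148/27, C2 = -131/9.

u = 13/27 - 148*exp(-3*x)/27 + x/9 - 131*x*exp(-3*x)/9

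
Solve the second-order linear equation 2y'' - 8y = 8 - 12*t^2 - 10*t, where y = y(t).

Divide through by 2: y'' - 4y = 4 - 6*t^2 - 5*t.
Characteristic equation r² - 4 = 0 factors as (r - 2)(r + 2) = 0, so r = 2, -2.
Hence y_h = C1*exp(2*t) + C2*exp(-2*t).
For the particular solution try y_p = A0 + A1*t + A2*t^2. Substituting and matching coefficients of each power of t gives A0 = -1/4, A1 = 5/4, A2 = 3/2, so y_p = -1/4 + 3*t^2/2 + 5*t/4.

y = -1/4 + 3*t**2/2 + 5*t/4 + C1*exp(2*t) + C2*exp(-2*t)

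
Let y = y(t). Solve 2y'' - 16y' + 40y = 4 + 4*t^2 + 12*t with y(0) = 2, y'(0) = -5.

y = 121/500 + t**2/10 + 19*t/50 - 3103*exp(4*t)*sin(2*t)/500 + 879*cos(2*t)*exp(4*t)/500

Divide through by 2: y'' - 8y' + 20y = 2 + 2*t^2 + 6*t.
Characteristic equation r² - 8r + 20 = 0 has discriminant (-8)² - 4·(20) = -16 < 0, so r = 4 ± 2i.
Hence y_h = C1*cos(2*t)*exp(4*t) + C2*exp(4*t)*sin(2*t).
For the particular solution try y_p = A0 + A1*t + A2*t^2. Substituting and matching coefficients of each power of t gives A0 = 121/500, A1 = 19/50, A2 = 1/10, so y_p = 121/500 + t^2/10 + 19*t/50.
General solution: y = 121/500 + t^2/10 + 19*t/50 + C1*cos(2*t)*exp(4*t) + C2*exp(4*t)*sin(2*t).
Apply the initial conditions: y(0) = 121/500 + C1 = 2 and y'(0) = 19/50 + 2*C2 + 4*C1 = -5. Solving gives C1 = 879/500, C2 = -3103/500.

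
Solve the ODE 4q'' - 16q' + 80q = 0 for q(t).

Divide through by 4: q'' - 4q' + 20q = 0.
Characteristic equation r² - 4r + 20 = 0 has discriminant (-4)² - 4·(20) = -64 < 0, so r = 2 ± 4i.
Hence q_h = C1*cos(4*t)*exp(2*t) + C2*exp(2*t)*sin(4*t).

q = C1*cos(4*t)*exp(2*t) + C2*exp(2*t)*sin(4*t)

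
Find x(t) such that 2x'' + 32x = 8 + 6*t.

x = 1/4 + 3*t/16 + C1*cos(4*t) + C2*sin(4*t)

Divide through by 2: x'' + 16x = 4 + 3*t.
Characteristic equation r² + 16 = 0 has discriminant (0)² - 4·(16) = -64 < 0, so r = ± 4i.
Hence x_h = C1*cos(4*t) + C2*sin(4*t).
For the particular solution try x_p = A0 + A1*t. Substituting and matching coefficients of each power of t gives A0 = 1/4, A1 = 3/16, so x_p = 1/4 + 3*t/16.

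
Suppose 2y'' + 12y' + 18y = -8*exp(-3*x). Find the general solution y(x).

y = C1*exp(-3*x) - 2*x**2*exp(-3*x) + C2*x*exp(-3*x)

Divide through by 2: y'' + 6y' + 9y = -4*exp(-3*x).
Characteristic equation r² + 6r + 9 = 0 has discriminant (6)² - 4·(9) = 0, so r = -3 is a repeated root.
Hence y_h = (C1 + C2*x)*exp(-3*x).
Since exp(-3*x) solves the homogeneous equation (r = -3 is a root of multiplicity 2), multiply the trial by x^2. Try y_p = A*x^2*exp(-3*x). Substituting into the equation and dividing by exp(-3*x) gives A = -2, so y_p = -2*x^2*exp(-3*x).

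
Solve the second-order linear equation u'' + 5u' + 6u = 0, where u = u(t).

Characteristic equation r² + 5r + 6 = 0 factors as (r + 3)(r + 2) = 0, so r = -3, -2.
Hence u_h = C1*exp(-3*t) + C2*exp(-2*t).

u = C1*exp(-3*t) + C2*exp(-2*t)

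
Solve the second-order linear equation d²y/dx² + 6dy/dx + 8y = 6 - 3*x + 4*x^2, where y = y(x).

Characteristic equation r² + 6r + 8 = 0 factors as (r + 4)(r + 2) = 0, so r = -4, -2.
Hence y_h = C1*exp(-4*x) + C2*exp(-2*x).
For the particular solution try y_p = A0 + A1*x + A2*x^2. Substituting and matching coefficients of each power of x gives A0 = 47/32, A1 = -9/8, A2 = 1/2, so y_p = 47/32 + x^2/2 - 9*x/8.

y = 47/32 + x**2/2 - 9*x/8 + C1*exp(-4*x) + C2*exp(-2*x)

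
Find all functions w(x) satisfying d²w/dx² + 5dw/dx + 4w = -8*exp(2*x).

w = -4*exp(2*x)/9 + C1*exp(-x) + C2*exp(-4*x)

Characteristic equation r² + 5r + 4 = 0 factors as (r + 1)(r + 4) = 0, so r = -1, -4.
Hence w_h = C1*exp(-x) + C2*exp(-4*x).
Try w_p = A*exp(2*x). Substituting into the equation and dividing by exp(2*x) gives A = -4/9, so w_p = -4*exp(2*x)/9.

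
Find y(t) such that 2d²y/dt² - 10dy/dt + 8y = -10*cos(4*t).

y = 15*cos(4*t)/136 + 25*sin(4*t)/136 + C1*exp(t) + C2*exp(4*t)

Divide through by 2: y'' - 5y' + 4y = -5*cos(4*t).
Characteristic equation r² - 5r + 4 = 0 factors as (r - 1)(r - 4) = 0, so r = 1, 4.
Hence y_h = C1*exp(t) + C2*exp(4*t).
Try y_p = A*cos(4*t) + B*sin(4*t). Substituting and equating the coefficients of cos(4t) and sin(4t) gives A = 15/136, B = 25/136, so y_p = 15*cos(4*t)/136 + 25*sin(4*t)/136.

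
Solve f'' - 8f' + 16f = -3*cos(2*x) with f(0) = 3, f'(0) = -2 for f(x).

Characteristic equation r² - 8r + 16 = 0 has discriminant (-8)² - 4·(16) = 0, so r = 4 is a repeated root.
Hence f_h = (C1 + C2*x)*exp(4*x).
Try f_p = A*cos(2*x) + B*sin(2*x). Substituting and equating the coefficients of cos(2x) and sin(2x) gives A = -9/100, B = 3/25, so f_p = -9*cos(2*x)/100 + 3*sin(2*x)/25.
General solution: f = -9*cos(2*x)/100 + 3*sin(2*x)/25 + C1*exp(4*x) + C2*x*exp(4*x).
Apply the initial conditions: f(0) = -9/100 + C1 = 3 and f'(0) = 6/25 + C2 + 4*C1 = -2. Solving gives C1 = 309/100, C2 = -73/5.

f = -9*cos(2*x)/100 + 3*sin(2*x)/25 + 309*exp(4*x)/100 - 73*x*exp(4*x)/5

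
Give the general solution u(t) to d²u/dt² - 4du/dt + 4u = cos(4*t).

Characteristic equation r² - 4r + 4 = 0 has discriminant (-4)² - 4·(4) = 0, so r = 2 is a repeated root.
Hence u_h = (C1 + C2*t)*exp(2*t).
Try u_p = A*cos(4*t) + B*sin(4*t). Substituting and equating the coefficients of cos(4t) and sin(4t) gives A = -3/100, B = -1/25, so u_p = -3*cos(4*t)/100 - sin(4*t)/25.

u = -3*cos(4*t)/100 - sin(4*t)/25 + C1*exp(2*t) + C2*t*exp(2*t)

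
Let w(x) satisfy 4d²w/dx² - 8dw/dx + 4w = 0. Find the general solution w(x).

w = C1*exp(x) + C2*x*exp(x)

Divide through by 4: w'' - 2w' + w = 0.
Characteristic equation r² - 2r + 1 = 0 has discriminant (-2)² - 4·(1) = 0, so r = 1 is a repeated root.
Hence w_h = (C1 + C2*x)*exp(x).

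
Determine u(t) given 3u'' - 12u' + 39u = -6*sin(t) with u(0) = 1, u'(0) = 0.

Divide through by 3: u'' - 4u' + 13u = -2*sin(t).
Characteristic equation r² - 4r + 13 = 0 has discriminant (-4)² - 4·(13) = -36 < 0, so r = 2 ± 3i.
Hence u_h = C1*cos(3*t)*exp(2*t) + C2*exp(2*t)*sin(3*t).
Try u_p = A*cos(t) + B*sin(t). Substituting and equating the coefficients of cos(t) and sin(t) gives A = -1/20, B = -3/20, so u_p = -3*sin(t)/20 - cos(t)/20.
General solution: u = -3*sin(t)/20 - cos(t)/20 + C1*cos(3*t)*exp(2*t) + C2*exp(2*t)*sin(3*t).
Apply the initial conditions: u(0) = -1/20 + C1 = 1 and u'(0) = -3/20 + 2*C1 + 3*C2 = 0. Solving gives C1 = 21/20, C2 = -13/20.

u = -3*sin(t)/20 - cos(t)/20 - 13*exp(2*t)*sin(3*t)/20 + 21*cos(3*t)*exp(2*t)/20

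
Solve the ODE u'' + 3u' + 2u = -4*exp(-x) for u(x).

Characteristic equation r² + 3r + 2 = 0 factors as (r + 1)(r + 2) = 0, so r = -1, -2.
Hence u_h = C1*exp(-x) + C2*exp(-2*x).
Since exp(-x) solves the homogeneous equation (r = -1 is a root of multiplicity 1), multiply the trial by x. Try u_p = A*x*exp(-x). Substituting into the equation and dividing by exp(-x) gives A = -4, so u_p = -4*x*exp(-x).

u = C1*exp(-x) + C2*exp(-2*x) - 4*x*exp(-x)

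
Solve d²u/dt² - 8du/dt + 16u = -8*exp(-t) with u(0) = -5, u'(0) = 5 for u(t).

Characteristic equation r² - 8r + 16 = 0 has discriminant (-8)² - 4·(16) = 0, so r = 4 is a repeated root.
Hence u_h = (C1 + C2*t)*exp(4*t).
Try u_p = A*exp(-t). Substituting into the equation and dividing by exp(-t) gives A = -8/25, so u_p = -8*exp(-t)/25.
General solution: u = -8*exp(-t)/25 + C1*exp(4*t) + C2*t*exp(4*t).
Apply the initial conditions: u(0) = -8/25 + C1 = -5 and u'(0) = 8/25 + C2 + 4*C1 = 5. Solving gives C1 = -117/25, C2 = 117/5.

u = -117*exp(4*t)/25 - 8*exp(-t)/25 + 117*t*exp(4*t)/5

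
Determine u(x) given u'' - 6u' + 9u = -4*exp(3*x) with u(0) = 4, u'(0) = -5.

Characteristic equation r² - 6r + 9 = 0 has discriminant (-6)² - 4·(9) = 0, so r = 3 is a repeated root.
Hence u_h = (C1 + C2*x)*exp(3*x).
Since exp(3*x) solves the homogeneous equation (r = 3 is a root of multiplicity 2), multiply the trial by x^2. Try u_p = A*x^2*exp(3*x). Substituting into the equation and dividing by exp(3*x) gives A = -2, so u_p = -2*x^2*exp(3*x).
General solution: u = C1*exp(3*x) - 2*x^2*exp(3*x) + C2*x*exp(3*x).
Apply the initial conditions: u(0) = C1 = 4 and u'(0) = C2 + 3*C1 = -5. Solving gives C1 = 4, C2 = -17.

u = 4*exp(3*x) - 17*x*exp(3*x) - 2*x**2*exp(3*x)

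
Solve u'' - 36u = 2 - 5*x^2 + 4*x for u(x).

u = -31/648 - x/9 + 5*x**2/36 + C1*exp(6*x) + C2*exp(-6*x)

Characteristic equation r² - 36 = 0 factors as (r - 6)(r + 6) = 0, so r = 6, -6.
Hence u_h = C1*exp(6*x) + C2*exp(-6*x).
For the particular solution try u_p = A0 + A1*x + A2*x^2. Substituting and matching coefficients of each power of x gives A0 = -31/648, A1 = -1/9, A2 = 5/36, so u_p = -31/648 - x/9 + 5*x^2/36.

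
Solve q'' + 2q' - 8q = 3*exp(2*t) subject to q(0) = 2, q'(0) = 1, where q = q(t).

q = 7*exp(-4*t)/12 + 17*exp(2*t)/12 + t*exp(2*t)/2

Characteristic equation r² + 2r - 8 = 0 factors as (r - 2)(r + 4) = 0, so r = 2, -4.
Hence q_h = C1*exp(2*t) + C2*exp(-4*t).
Since exp(2*t) solves the homogeneous equation (r = 2 is a root of multiplicity 1), multiply the trial by t. Try q_p = A*t*exp(2*t). Substituting into the equation and dividing by exp(2*t) gives A = 1/2, so q_p = t*exp(2*t)/2.
General solution: q = C1*exp(2*t) + C2*exp(-4*t) + t*exp(2*t)/2.
Apply the initial conditions: q(0) = C1 + C2 = 2 and q'(0) = 1/2 - 4*C2 + 2*C1 = 1. Solving gives C1 = 17/12, C2 = 7/12.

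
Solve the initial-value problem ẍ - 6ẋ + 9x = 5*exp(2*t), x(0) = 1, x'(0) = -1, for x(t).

x = -4*exp(3*t) + 5*exp(2*t) + t*exp(3*t)

Characteristic equation r² - 6r + 9 = 0 has discriminant (-6)² - 4·(9) = 0, so r = 3 is a repeated root.
Hence x_h = (C1 + C2*t)*exp(3*t).
Try x_p = A*exp(2*t). Substituting into the equation and dividing by exp(2*t) gives A = 5, so x_p = 5*exp(2*t).
General solution: x = 5*exp(2*t) + C1*exp(3*t) + C2*t*exp(3*t).
Apply the initial conditions: x(0) = 5 + C1 = 1 and x'(0) = 10 + C2 + 3*C1 = -1. Solving gives C1 = -4, C2 = 1.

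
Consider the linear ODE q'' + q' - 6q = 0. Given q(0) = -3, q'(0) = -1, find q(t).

Characteristic equation r² + r - 6 = 0 factors as (r - 2)(r + 3) = 0, so r = 2, -3.
Hence q_h = C1*exp(2*t) + C2*exp(-3*t).
Apply the initial conditions: q(0) = C1 + C2 = -3 and q'(0) = -3*C2 + 2*C1 = -1. Solving gives C1 = -2, C2 = -1.

q = -exp(-3*t) - 2*exp(2*t)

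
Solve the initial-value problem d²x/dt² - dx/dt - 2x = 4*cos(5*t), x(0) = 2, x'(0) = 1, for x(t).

x = -54*cos(5*t)/377 - 10*sin(5*t)/377 + 41*exp(-t)/39 + 95*exp(2*t)/87

Characteristic equation r² - r - 2 = 0 factors as (r - 2)(r + 1) = 0, so r = 2, -1.
Hence x_h = C1*exp(2*t) + C2*exp(-t).
Try x_p = A*cos(5*t) + B*sin(5*t). Substituting and equating the coefficients of cos(5t) and sin(5t) gives A = -54/377, B = -10/377, so x_p = -54*cos(5*t)/377 - 10*sin(5*t)/377.
General solution: x = -54*cos(5*t)/377 - 10*sin(5*t)/377 + C1*exp(2*t) + C2*exp(-t).
Apply the initial conditions: x(0) = -54/377 + C1 + C2 = 2 and x'(0) = -50/377 - C2 + 2*C1 = 1. Solving gives C1 = 95/87, C2 = 41/39.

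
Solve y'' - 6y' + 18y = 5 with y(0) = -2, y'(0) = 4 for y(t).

y = 5/18 - 41*cos(3*t)*exp(3*t)/18 + 65*exp(3*t)*sin(3*t)/18

Characteristic equation r² - 6r + 18 = 0 has discriminant (-6)² - 4·(18) = -36 < 0, so r = 3 ± 3i.
Hence y_h = C1*cos(3*t)*exp(3*t) + C2*exp(3*t)*sin(3*t).
For the particular solution try y_p = A0. Substituting and matching coefficients of each power of t gives A0 = 5/18, so y_p = 5/18.
General solution: y = 5/18 + C1*cos(3*t)*exp(3*t) + C2*exp(3*t)*sin(3*t).
Apply the initial conditions: y(0) = 5/18 + C1 = -2 and y'(0) = 3*C1 + 3*C2 = 4. Solving gives C1 = -41/18, C2 = 65/18.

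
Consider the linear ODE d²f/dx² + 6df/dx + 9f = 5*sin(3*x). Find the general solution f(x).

Characteristic equation r² + 6r + 9 = 0 has discriminant (6)² - 4·(9) = 0, so r = -3 is a repeated root.
Hence f_h = (C1 + C2*x)*exp(-3*x).
Try f_p = A*cos(3*x) + B*sin(3*x). Substituting and equating the coefficients of cos(3x) and sin(3x) gives A = -5/18, B = 0, so f_p = -5*cos(3*x)/18.

f = -5*cos(3*x)/18 + C1*exp(-3*x) + C2*x*exp(-3*x)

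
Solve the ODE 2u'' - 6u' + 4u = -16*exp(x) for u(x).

Divide through by 2: u'' - 3u' + 2u = -8*exp(x).
Characteristic equation r² - 3r + 2 = 0 factors as (r - 2)(r - 1) = 0, so r = 2, 1.
Hence u_h = C1*exp(2*x) + C2*exp(x).
Since exp(x) solves the homogeneous equation (r = 1 is a root of multiplicity 1), multiply the trial by x. Try u_p = A*x*exp(x). Substituting into the equation and dividing by exp(x) gives A = 8, so u_p = 8*x*exp(x).

u = C1*exp(2*x) + C2*exp(x) + 8*x*exp(x)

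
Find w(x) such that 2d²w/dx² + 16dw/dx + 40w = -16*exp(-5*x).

Divide through by 2: w'' + 8w' + 20w = -8*exp(-5*x).
Characteristic equation r² + 8r + 20 = 0 has discriminant (8)² - 4·(20) = -16 < 0, so r = -4 ± 2i.
Hence w_h = C1*cos(2*x)*exp(-4*x) + C2*exp(-4*x)*sin(2*x).
Try w_p = A*exp(-5*x). Substituting into the equation and dividing by exp(-5*x) gives A = -8/5, so w_p = -8*exp(-5*x)/5.

w = -8*exp(-5*x)/5 + C1*cos(2*x)*exp(-4*x) + C2*exp(-4*x)*sin(2*x)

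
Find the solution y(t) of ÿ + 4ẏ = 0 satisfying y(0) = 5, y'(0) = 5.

Characteristic equation r² + 4r = 0 factors as (r + 4)r = 0, so r = -4, 0.
Hence y_h = C1*exp(-4*t) + C2.
Apply the initial conditions: y(0) = C1 + C2 = 5 and y'(0) = -4*C1 = 5. Solving gives C1 = -5/4, C2 = 25/4.

y = 25/4 - 5*exp(-4*t)/4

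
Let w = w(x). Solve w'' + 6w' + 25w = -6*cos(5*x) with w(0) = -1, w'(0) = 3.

Characteristic equation r² + 6r + 25 = 0 has discriminant (6)² - 4·(25) = -64 < 0, so r = -3 ± 4i.
Hence w_h = C1*cos(4*x)*exp(-3*x) + C2*exp(-3*x)*sin(4*x).
Try w_p = A*cos(5*x) + B*sin(5*x). Substituting and equating the coefficients of cos(5x) and sin(5x) gives A = 0, B = -1/5, so w_p = -sin(5*x)/5.
General solution: w = -sin(5*x)/5 + C1*cos(4*x)*exp(-3*x) + C2*exp(-3*x)*sin(4*x).
Apply the initial conditions: w(0) = C1 = -1 and w'(0) = -1 - 3*C1 + 4*C2 = 3. Solving gives C1 = -1, C2 = 1/4.

w = -sin(5*x)/5 - cos(4*x)*exp(-3*x) + exp(-3*x)*sin(4*x)/4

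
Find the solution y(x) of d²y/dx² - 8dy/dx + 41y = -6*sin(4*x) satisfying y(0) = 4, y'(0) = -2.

y = -192*cos(4*x)/1649 - 150*sin(4*x)/1649 - 5970*exp(4*x)*sin(5*x)/1649 + 6788*cos(5*x)*exp(4*x)/1649

Characteristic equation r² - 8r + 41 = 0 has discriminant (-8)² - 4·(41) = -100 < 0, so r = 4 ± 5i.
Hence y_h = C1*cos(5*x)*exp(4*x) + C2*exp(4*x)*sin(5*x).
Try y_p = A*cos(4*x) + B*sin(4*x). Substituting and equating the coefficients of cos(4x) and sin(4x) gives A = -192/1649, B = -150/1649, so y_p = -192*cos(4*x)/1649 - 150*sin(4*x)/1649.
General solution: y = -192*cos(4*x)/1649 - 150*sin(4*x)/1649 + C1*cos(5*x)*exp(4*x) + C2*exp(4*x)*sin(5*x).
Apply the initial conditions: y(0) = -192/1649 + C1 = 4 and y'(0) = -600/1649 + 4*C1 + 5*C2 = -2. Solving gives C1 = 6788/1649, C2 = -5970/1649.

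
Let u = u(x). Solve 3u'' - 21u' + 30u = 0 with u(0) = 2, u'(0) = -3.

u = -7*exp(5*x)/3 + 13*exp(2*x)/3

Divide through by 3: u'' - 7u' + 10u = 0.
Characteristic equation r² - 7r + 10 = 0 factors as (r - 2)(r - 5) = 0, so r = 2, 5.
Hence u_h = C1*exp(2*x) + C2*exp(5*x).
Apply the initial conditions: u(0) = C1 + C2 = 2 and u'(0) = 2*C1 + 5*C2 = -3. Solving gives C1 = 13/3, C2 = -7/3.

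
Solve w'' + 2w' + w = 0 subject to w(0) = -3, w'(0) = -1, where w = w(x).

w = -3*exp(-x) - 4*x*exp(-x)

Characteristic equation r² + 2r + 1 = 0 has discriminant (2)² - 4·(1) = 0, so r = -1 is a repeated root.
Hence w_h = (C1 + C2*x)*exp(-x).
Apply the initial conditions: w(0) = C1 = -3 and w'(0) = C2 - C1 = -1. Solving gives C1 = -3, C2 = -4.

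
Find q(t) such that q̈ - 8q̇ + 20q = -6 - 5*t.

Characteristic equation r² - 8r + 20 = 0 has discriminant (-8)² - 4·(20) = -16 < 0, so r = 4 ± 2i.
Hence q_h = C1*cos(2*t)*exp(4*t) + C2*exp(4*t)*sin(2*t).
For the particular solution try q_p = A0 + A1*t. Substituting and matching coefficients of each power of t gives A0 = -2/5, A1 = -1/4, so q_p = -2/5 - t/4.

q = -2/5 - t/4 + C1*cos(2*t)*exp(4*t) + C2*exp(4*t)*sin(2*t)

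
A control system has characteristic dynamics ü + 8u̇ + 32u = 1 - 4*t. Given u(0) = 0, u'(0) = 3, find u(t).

u = 1/16 - t/8 - cos(4*t)*exp(-4*t)/16 + 23*exp(-4*t)*sin(4*t)/32

Characteristic equation r² + 8r + 32 = 0 has discriminant (8)² - 4·(32) = -64 < 0, so r = -4 ± 4i.
Hence u_h = C1*cos(4*t)*exp(-4*t) + C2*exp(-4*t)*sin(4*t).
For the particular solution try u_p = A0 + A1*t. Substituting and matching coefficients of each power of t gives A0 = 1/16, A1 = -1/8, so u_p = 1/16 - t/8.
General solution: u = 1/16 - t/8 + C1*cos(4*t)*exp(-4*t) + C2*exp(-4*t)*sin(4*t).
Apply the initial conditions: u(0) = 1/16 + C1 = 0 and u'(0) = -1/8 - 4*C1 + 4*C2 = 3. Solving gives C1 = -1/16, C2 = 23/32.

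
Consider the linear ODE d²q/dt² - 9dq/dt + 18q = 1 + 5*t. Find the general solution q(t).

q = 7/36 + 5*t/18 + C1*exp(6*t) + C2*exp(3*t)

Characteristic equation r² - 9r + 18 = 0 factors as (r - 6)(r - 3) = 0, so r = 6, 3.
Hence q_h = C1*exp(6*t) + C2*exp(3*t).
For the particular solution try q_p = A0 + A1*t. Substituting and matching coefficients of each power of t gives A0 = 7/36, A1 = 5/18, so q_p = 7/36 + 5*t/18.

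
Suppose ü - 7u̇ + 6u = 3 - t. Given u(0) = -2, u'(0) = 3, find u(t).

Characteristic equation r² - 7r + 6 = 0 factors as (r - 1)(r - 6) = 0, so r = 1, 6.
Hence u_h = C1*exp(t) + C2*exp(6*t).
For the particular solution try u_p = A0 + A1*t. Substituting and matching coefficients of each power of t gives A0 = 11/36, A1 = -1/6, so u_p = 11/36 - t/6.
General solution: u = 11/36 - t/6 + C1*exp(t) + C2*exp(6*t).
Apply the initial conditions: u(0) = 11/36 + C1 + C2 = -2 and u'(0) = -1/6 + C1 + 6*C2 = 3. Solving gives C1 = -17/5, C2 = 197/180.

u = 11/36 - 17*exp(t)/5 - t/6 + 197*exp(6*t)/180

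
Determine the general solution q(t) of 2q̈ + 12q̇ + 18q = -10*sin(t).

Divide through by 2: q'' + 6q' + 9q = -5*sin(t).
Characteristic equation r² + 6r + 9 = 0 has discriminant (6)² - 4·(9) = 0, so r = -3 is a repeated root.
Hence q_h = (C1 + C2*t)*exp(-3*t).
Try q_p = A*cos(t) + B*sin(t). Substituting and equating the coefficients of cos(t) and sin(t) gives A = 3/10, B = -2/5, so q_p = -2*sin(t)/5 + 3*cos(t)/10.

q = -2*sin(t)/5 + 3*cos(t)/10 + C1*exp(-3*t) + C2*t*exp(-3*t)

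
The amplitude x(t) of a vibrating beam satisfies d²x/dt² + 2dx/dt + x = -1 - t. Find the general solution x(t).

Characteristic equation r² + 2r + 1 = 0 has discriminant (2)² - 4·(1) = 0, so r = -1 is a repeated root.
Hence x_h = (C1 + C2*t)*exp(-t).
For the particular solution try x_p = A0 + A1*t. Substituting and matching coefficients of each power of t gives A0 = 1, A1 = -1, so x_p = 1 - t.

x = 1 - t + C1*exp(-t) + C2*t*exp(-t)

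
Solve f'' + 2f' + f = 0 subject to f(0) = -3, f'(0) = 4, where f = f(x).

f = -3*exp(-x) + x*exp(-x)

Characteristic equation r² + 2r + 1 = 0 has discriminant (2)² - 4·(1) = 0, so r = -1 is a repeated root.
Hence f_h = (C1 + C2*x)*exp(-x).
Apply the initial conditions: f(0) = C1 = -3 and f'(0) = C2 - C1 = 4. Solving gives C1 = -3, C2 = 1.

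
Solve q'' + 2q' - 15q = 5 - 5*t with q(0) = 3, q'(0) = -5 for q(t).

Characteristic equation r² + 2r - 15 = 0 factors as (r - 3)(r + 5) = 0, so r = 3, -5.
Hence q_h = C1*exp(3*t) + C2*exp(-5*t).
For the particular solution try q_p = A0 + A1*t. Substituting and matching coefficients of each power of t gives A0 = -13/45, A1 = 1/3, so q_p = -13/45 + t/3.
General solution: q = -13/45 + t/3 + C1*exp(3*t) + C2*exp(-5*t).
Apply the initial conditions: q(0) = -13/45 + C1 + C2 = 3 and q'(0) = 1/3 - 5*C2 + 3*C1 = -5. Solving gives C1 = 25/18, C2 = 19/10.

q = -13/45 + t/3 + 19*exp(-5*t)/10 + 25*exp(3*t)/18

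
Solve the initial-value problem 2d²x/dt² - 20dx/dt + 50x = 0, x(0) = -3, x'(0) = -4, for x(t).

Divide through by 2: x'' - 10x' + 25x = 0.
Characteristic equation r² - 10r + 25 = 0 has discriminant (-10)² - 4·(25) = 0, so r = 5 is a repeated root.
Hence x_h = (C1 + C2*t)*exp(5*t).
Apply the initial conditions: x(0) = C1 = -3 and x'(0) = C2 + 5*C1 = -4. Solving gives C1 = -3, C2 = 11.

x = -3*exp(5*t) + 11*t*exp(5*t)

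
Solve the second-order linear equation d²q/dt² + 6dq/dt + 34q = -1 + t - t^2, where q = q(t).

q = -341/9826 - t**2/34 + 23*t/578 + C1*cos(5*t)*exp(-3*t) + C2*exp(-3*t)*sin(5*t)

Characteristic equation r² + 6r + 34 = 0 has discriminant (6)² - 4·(34) = -100 < 0, so r = -3 ± 5i.
Hence q_h = C1*cos(5*t)*exp(-3*t) + C2*exp(-3*t)*sin(5*t).
For the particular solution try q_p = A0 + A1*t + A2*t^2. Substituting and matching coefficients of each power of t gives A0 = -341/9826, A1 = 23/578, A2 = -1/34, so q_p = -341/9826 - t^2/34 + 23*t/578.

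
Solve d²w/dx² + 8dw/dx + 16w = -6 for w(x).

Characteristic equation r² + 8r + 16 = 0 has discriminant (8)² - 4·(16) = 0, so r = -4 is a repeated root.
Hence w_h = (C1 + C2*x)*exp(-4*x).
For the particular solution try w_p = A0. Substituting and matching coefficients of each power of x gives A0 = -3/8, so w_p = -3/8.

w = -3/8 + C1*exp(-4*x) + C2*x*exp(-4*x)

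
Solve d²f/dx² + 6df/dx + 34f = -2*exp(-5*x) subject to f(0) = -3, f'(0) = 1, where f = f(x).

f = -2*exp(-5*x)/29 - 236*exp(-3*x)*sin(5*x)/145 - 85*cos(5*x)*exp(-3*x)/29

Characteristic equation r² + 6r + 34 = 0 has discriminant (6)² - 4·(34) = -100 < 0, so r = -3 ± 5i.
Hence f_h = C1*cos(5*x)*exp(-3*x) + C2*exp(-3*x)*sin(5*x).
Try f_p = A*exp(-5*x). Substituting into the equation and dividing by exp(-5*x) gives A = -2/29, so f_p = -2*exp(-5*x)/29.
General solution: f = -2*exp(-5*x)/29 + C1*cos(5*x)*exp(-3*x) + C2*exp(-3*x)*sin(5*x).
Apply the initial conditions: f(0) = -2/29 + C1 = -3 and f'(0) = 10/29 - 3*C1 + 5*C2 = 1. Solving gives C1 = -85/29, C2 = -236/145.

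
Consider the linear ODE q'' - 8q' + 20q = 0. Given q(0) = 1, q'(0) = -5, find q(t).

q = cos(2*t)*exp(4*t) - 9*exp(4*t)*sin(2*t)/2

Characteristic equation r² - 8r + 20 = 0 has discriminant (-8)² - 4·(20) = -16 < 0, so r = 4 ± 2i.
Hence q_h = C1*cos(2*t)*exp(4*t) + C2*exp(4*t)*sin(2*t).
Apply the initial conditions: q(0) = C1 = 1 and q'(0) = 2*C2 + 4*C1 = -5. Solving gives C1 = 1, C2 = -9/2.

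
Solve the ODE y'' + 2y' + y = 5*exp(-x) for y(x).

y = C1*exp(-x) + 5*x**2*exp(-x)/2 + C2*x*exp(-x)

Characteristic equation r² + 2r + 1 = 0 has discriminant (2)² - 4·(1) = 0, so r = -1 is a repeated root.
Hence y_h = (C1 + C2*x)*exp(-x).
Since exp(-x) solves the homogeneous equation (r = -1 is a root of multiplicity 2), multiply the trial by x^2. Try y_p = A*x^2*exp(-x). Substituting into the equation and dividing by exp(-x) gives A = 5/2, so y_p = 5*x^2*exp(-x)/2.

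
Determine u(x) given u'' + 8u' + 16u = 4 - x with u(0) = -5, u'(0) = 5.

u = 9/32 - 169*exp(-4*x)/32 - x/16 - 257*x*exp(-4*x)/16

Characteristic equation r² + 8r + 16 = 0 has discriminant (8)² - 4·(16) = 0, so r = -4 is a repeated root.
Hence u_h = (C1 + C2*x)*exp(-4*x).
For the particular solution try u_p = A0 + A1*x. Substituting and matching coefficients of each power of x gives A0 = 9/32, A1 = -1/16, so u_p = 9/32 - x/16.
General solution: u = 9/32 - x/16 + C1*exp(-4*x) + C2*x*exp(-4*x).
Apply the initial conditions: u(0) = 9/32 + C1 = -5 and u'(0) = -1/16 + C2 - 4*C1 = 5. Solving gives C1 = -169/32, C2 = -257/16.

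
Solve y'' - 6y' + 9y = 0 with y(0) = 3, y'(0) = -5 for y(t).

Characteristic equation r² - 6r + 9 = 0 has discriminant (-6)² - 4·(9) = 0, so r = 3 is a repeated root.
Hence y_h = (C1 + C2*t)*exp(3*t).
Apply the initial conditions: y(0) = C1 = 3 and y'(0) = C2 + 3*C1 = -5. Solving gives C1 = 3, C2 = -14.

y = 3*exp(3*t) - 14*t*exp(3*t)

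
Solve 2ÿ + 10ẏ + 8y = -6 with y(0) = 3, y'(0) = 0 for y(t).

Divide through by 2: y'' + 5y' + 4y = -3.
Characteristic equation r² + 5r + 4 = 0 factors as (r + 4)(r + 1) = 0, so r = -4, -1.
Hence y_h = C1*exp(-4*t) + C2*exp(-t).
For the particular solution try y_p = A0. Substituting and matching coefficients of each power of t gives A0 = -3/4, so y_p = -3/4.
General solution: y = -3/4 + C1*exp(-4*t) + C2*exp(-t).
Apply the initial conditions: y(0) = -3/4 + C1 + C2 = 3 and y'(0) = -C2 - 4*C1 = 0. Solving gives C1 = -5/4, C2 = 5.

y = -3/4 + 5*exp(-t) - 5*exp(-4*t)/4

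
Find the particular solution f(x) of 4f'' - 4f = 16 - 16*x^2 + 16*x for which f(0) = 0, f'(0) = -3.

f = 4 - 4*x + 4*x**2 - 5*exp(-x)/2 - 3*exp(x)/2

Divide through by 4: f'' - f = 4 - 4*x^2 + 4*x.
Characteristic equation r² - 1 = 0 factors as (r + 1)(r - 1) = 0, so r = -1, 1.
Hence f_h = C1*exp(-x) + C2*exp(x).
For the particular solution try f_p = A0 + A1*x + A2*x^2. Substituting and matching coefficients of each power of x gives A0 = 4, A1 = -4, A2 = 4, so f_p = 4 - 4*x + 4*x^2.
General solution: f = 4 - 4*x + 4*x^2 + C1*exp(-x) + C2*exp(x).
Apply the initial conditions: f(0) = 4 + C1 + C2 = 0 and f'(0) = -4 + C2 - C1 = -3. Solving gives C1 = -5/2, C2 = -3/2.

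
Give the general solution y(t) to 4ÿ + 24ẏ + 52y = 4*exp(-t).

Divide through by 4: y'' + 6y' + 13y = exp(-t).
Characteristic equation r² + 6r + 13 = 0 has discriminant (6)² - 4·(13) = -16 < 0, so r = -3 ± 2i.
Hence y_h = C1*cos(2*t)*exp(-3*t) + C2*exp(-3*t)*sin(2*t).
Try y_p = A*exp(-t). Substituting into the equation and dividing by exp(-t) gives A = 1/8, so y_p = exp(-t)/8.

y = exp(-t)/8 + C1*cos(2*t)*exp(-3*t) + C2*exp(-3*t)*sin(2*t)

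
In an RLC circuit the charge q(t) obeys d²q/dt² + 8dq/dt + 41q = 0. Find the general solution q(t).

q = C1*cos(5*t)*exp(-4*t) + C2*exp(-4*t)*sin(5*t)

Characteristic equation r² + 8r + 41 = 0 has discriminant (8)² - 4·(41) = -100 < 0, so r = -4 ± 5i.
Hence q_h = C1*cos(5*t)*exp(-4*t) + C2*exp(-4*t)*sin(5*t).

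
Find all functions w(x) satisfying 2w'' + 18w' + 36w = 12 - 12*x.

w = 1/2 - x/3 + C1*exp(-6*x) + C2*exp(-3*x)

Divide through by 2: w'' + 9w' + 18w = 6 - 6*x.
Characteristic equation r² + 9r + 18 = 0 factors as (r + 6)(r + 3) = 0, so r = -6, -3.
Hence w_h = C1*exp(-6*x) + C2*exp(-3*x).
For the particular solution try w_p = A0 + A1*x. Substituting and matching coefficients of each power of x gives A0 = 1/2, A1 = -1/3, so w_p = 1/2 - x/3.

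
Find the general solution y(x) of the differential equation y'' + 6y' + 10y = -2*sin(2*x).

y = -sin(2*x)/15 + 2*cos(2*x)/15 + C1*cos(x)*exp(-3*x) + C2*exp(-3*x)*sin(x)

Characteristic equation r² + 6r + 10 = 0 has discriminant (6)² - 4·(10) = -4 < 0, so r = -3 ± i.
Hence y_h = C1*cos(x)*exp(-3*x) + C2*exp(-3*x)*sin(x).
Try y_p = A*cos(2*x) + B*sin(2*x). Substituting and equating the coefficients of cos(2x) and sin(2x) gives A = 2/15, B = -1/15, so y_p = -sin(2*x)/15 + 2*cos(2*x)/15.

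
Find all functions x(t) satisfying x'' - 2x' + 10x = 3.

Characteristic equation r² - 2r + 10 = 0 has discriminant (-2)² - 4·(10) = -36 < 0, so r = 1 ± 3i.
Hence x_h = C1*cos(3*t)*exp(t) + C2*exp(t)*sin(3*t).
For the particular solution try x_p = A0. Substituting and matching coefficients of each power of t gives A0 = 3/10, so x_p = 3/10.

x = 3/10 + C1*cos(3*t)*exp(t) + C2*exp(t)*sin(3*t)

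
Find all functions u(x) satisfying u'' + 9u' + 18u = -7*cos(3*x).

Characteristic equation r² + 9r + 18 = 0 factors as (r + 6)(r + 3) = 0, so r = -6, -3.
Hence u_h = C1*exp(-6*x) + C2*exp(-3*x).
Try u_p = A*cos(3*x) + B*sin(3*x). Substituting and equating the coefficients of cos(3x) and sin(3x) gives A = -7/90, B = -7/30, so u_p = -7*sin(3*x)/30 - 7*cos(3*x)/90.

u = -7*sin(3*x)/30 - 7*cos(3*x)/90 + C1*exp(-6*x) + C2*exp(-3*x)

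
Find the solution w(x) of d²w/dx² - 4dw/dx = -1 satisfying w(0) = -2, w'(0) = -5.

w = -11/16 - 21*exp(4*x)/16 + x/4

Characteristic equation r² - 4r = 0 factors as (r - 4)r = 0, so r = 4, 0.
Hence w_h = C1*exp(4*x) + C2.
Since 1 solves the homogeneous equation (r = 0 is a root of multiplicity 1), multiply the trial by x. Try w_p = A*x. Substituting into the equation and dividing by 1 gives A = 1/4, so w_p = x/4.
General solution: w = C2 + x/4 + C1*exp(4*x).
Apply the initial conditions: w(0) = C1 + C2 = -2 and w'(0) = 1/4 + 4*C1 = -5. Solving gives C1 = -21/16, C2 = -11/16.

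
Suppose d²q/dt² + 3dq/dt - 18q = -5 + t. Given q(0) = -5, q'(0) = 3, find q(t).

q = 29/108 - 679*exp(-6*t)/324 - 257*exp(3*t)/81 - t/18

Characteristic equation r² + 3r - 18 = 0 factors as (r + 6)(r - 3) = 0, so r = -6, 3.
Hence q_h = C1*exp(-6*t) + C2*exp(3*t).
For the particular solution try q_p = A0 + A1*t. Substituting and matching coefficients of each power of t gives A0 = 29/108, A1 = -1/18, so q_p = 29/108 - t/18.
General solution: q = 29/108 - t/18 + C1*exp(-6*t) + C2*exp(3*t).
Apply the initial conditions: q(0) = 29/108 + C1 + C2 = -5 and q'(0) = -1/18 - 6*C1 + 3*C2 = 3. Solving gives C1 = -679/324, C2 = -257/81.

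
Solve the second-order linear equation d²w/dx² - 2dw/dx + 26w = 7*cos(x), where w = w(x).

w = -14*sin(x)/629 + 175*cos(x)/629 + C1*cos(5*x)*exp(x) + C2*exp(x)*sin(5*x)

Characteristic equation r² - 2r + 26 = 0 has discriminant (-2)² - 4·(26) = -100 < 0, so r = 1 ± 5i.
Hence w_h = C1*cos(5*x)*exp(x) + C2*exp(x)*sin(5*x).
Try w_p = A*cos(x) + B*sin(x). Substituting and equating the coefficients of cos(x) and sin(x) gives A = 175/629, B = -14/629, so w_p = -14*sin(x)/629 + 175*cos(x)/629.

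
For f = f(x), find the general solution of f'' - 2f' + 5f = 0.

Characteristic equation r² - 2r + 5 = 0 has discriminant (-2)² - 4·(5) = -16 < 0, so r = 1 ± 2i.
Hence f_h = C1*cos(2*x)*exp(x) + C2*exp(x)*sin(2*x).

f = C1*cos(2*x)*exp(x) + C2*exp(x)*sin(2*x)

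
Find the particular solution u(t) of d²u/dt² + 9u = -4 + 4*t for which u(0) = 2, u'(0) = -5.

Characteristic equation r² + 9 = 0 has discriminant (0)² - 4·(9) = -36 < 0, so r = ± 3i.
Hence u_h = C1*cos(3*t) + C2*sin(3*t).
For the particular solution try u_p = A0 + A1*t. Substituting and matching coefficients of each power of t gives A0 = -4/9, A1 = 4/9, so u_p = -4/9 + 4*t/9.
General solution: u = -4/9 + 4*t/9 + C1*cos(3*t) + C2*sin(3*t).
Apply the initial conditions: u(0) = -4/9 + C1 = 2 and u'(0) = 4/9 + 3*C2 = -5. Solving gives C1 = 22/9, C2 = -49/27.

u = -4/9 - 49*sin(3*t)/27 + 4*t/9 + 22*cos(3*t)/9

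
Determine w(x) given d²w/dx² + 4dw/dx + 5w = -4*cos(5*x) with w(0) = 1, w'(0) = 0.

w = -sin(5*x)/10 + cos(5*x)/10 + 9*cos(x)*exp(-2*x)/10 + 23*exp(-2*x)*sin(x)/10

Characteristic equation r² + 4r + 5 = 0 has discriminant (4)² - 4·(5) = -4 < 0, so r = -2 ± i.
Hence w_h = C1*cos(x)*exp(-2*x) + C2*exp(-2*x)*sin(x).
Try w_p = A*cos(5*x) + B*sin(5*x). Substituting and equating the coefficients of cos(5x) and sin(5x) gives A = 1/10, B = -1/10, so w_p = -sin(5*x)/10 + cos(5*x)/10.
General solution: w = -sin(5*x)/10 + cos(5*x)/10 + C1*cos(x)*exp(-2*x) + C2*exp(-2*x)*sin(x).
Apply the initial conditions: w(0) = 1/10 + C1 = 1 and w'(0) = -1/2 + C2 - 2*C1 = 0. Solving gives C1 = 9/10, C2 = 23/10.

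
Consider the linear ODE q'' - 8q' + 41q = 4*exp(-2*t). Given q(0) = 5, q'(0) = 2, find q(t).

Characteristic equation r² - 8r + 41 = 0 has discriminant (-8)² - 4·(41) = -100 < 0, so r = 4 ± 5i.
Hence q_h = C1*cos(5*t)*exp(4*t) + C2*exp(4*t)*sin(5*t).
Try q_p = A*exp(-2*t). Substituting into the equation and dividing by exp(-2*t) gives A = 4/61, so q_p = 4*exp(-2*t)/61.
General solution: q = 4*exp(-2*t)/61 + C1*cos(5*t)*exp(4*t) + C2*exp(4*t)*sin(5*t).
Apply the initial conditions: q(0) = 4/61 + C1 = 5 and q'(0) = -8/61 + 4*C1 + 5*C2 = 2. Solving gives C1 = 301/61, C2 = -1074/305.

q = 4*exp(-2*t)/61 - 1074*exp(4*t)*sin(5*t)/305 + 301*cos(5*t)*exp(4*t)/61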